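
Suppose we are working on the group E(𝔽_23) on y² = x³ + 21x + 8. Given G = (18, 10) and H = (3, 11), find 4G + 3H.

First 4G:
Repeated addition: build up to 4G.
2G: tangent at (18, 10): λ = (3·18² + 21)/(2·10) ≡ 4/20. 20⁻¹ ≡ 15 (mod 23) since 20·15 = 300 ≡ 1, so λ ≡ 4·15 ≡ 14.
  x = λ² - 18 - 18 = 196 - 36 ≡ 22; y = λ·(18 - 22) - 10 ≡ 3. → (22, 3)
3G: (22, 3) + (18, 10). λ = (10 - 3)/(18 - 22) ≡ 7/19 mod 23. 19⁻¹ ≡ 17 (mod 23) since 19·17 = 323 ≡ 1, so λ ≡ 4.
  x = λ² - 22 - 18 = 16 - 40 ≡ 22; y = λ·(22 - 22) - 3 ≡ 20. → (22, 20)
4G: (22, 20) + (18, 10). λ = (10 - 20)/(18 - 22) ≡ 13/19 mod 23. 19⁻¹ ≡ 17 (mod 23) since 19·17 = 323 ≡ 1, so λ ≡ 14.
  x = λ² - 22 - 18 = 196 - 40 ≡ 18; y = λ·(22 - 18) - 20 ≡ 13. → (18, 13)
4G = (18, 13).
Next 3H:
Repeated addition: build up to 3H.
2H: tangent at (3, 11): λ = (3·3² + 21)/(2·11) ≡ 2/22. 22⁻¹ ≡ 22 (mod 23) since 22·22 = 484 ≡ 1, so λ ≡ 2·22 ≡ 21.
  x = λ² - 3 - 3 = 441 - 6 ≡ 21; y = λ·(3 - 21) - 11 ≡ 2. → (21, 2)
3H: (21, 2) + (3, 11). λ = (11 - 2)/(3 - 21) ≡ 9/5 mod 23. 5⁻¹ ≡ 14 (mod 23), so λ ≡ 11.
  x = λ² - 21 - 3 = 121 - 24 ≡ 5; y = λ·(21 - 5) - 2 ≡ 13. → (5, 13)
3H = (5, 13).
Finally 4G + 3H:
(18, 13) + (5, 13). λ = (13 - 13)/(5 - 18) ≡ 0/10 mod 23. 10⁻¹ ≡ 7 (mod 23) since 10·7 = 70 ≡ 1, so λ ≡ 0.
  x = λ² - 18 - 5 = 0 - 23 ≡ 0; y = λ·(18 - 0) - 13 ≡ 10. → (0, 10)

(0, 10)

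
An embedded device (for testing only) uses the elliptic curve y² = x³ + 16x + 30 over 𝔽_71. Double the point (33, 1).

(24, 40)

tangent at (33, 1): λ = (3·33² + 16)/(2·1) ≡ 17/2. 2⁻¹ ≡ 36 (mod 71), so λ ≡ 17·36 ≡ 44.
  x = λ² - 33 - 33 = 1936 - 66 ≡ 24; y = λ·(33 - 24) - 1 ≡ 40. → (24, 40)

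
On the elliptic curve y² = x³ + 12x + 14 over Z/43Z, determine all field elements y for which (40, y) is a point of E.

x³ + 12x + 14 = 64494 ≡ 37 (mod 43).
37 is a non-residue mod 43; no y exists.

none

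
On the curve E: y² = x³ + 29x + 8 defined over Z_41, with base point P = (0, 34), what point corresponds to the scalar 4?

Double-and-add on 4 = (100)₂. Start with P = (0, 34) for the leading 1-bit.
double: tangent at (0, 34): λ = (3·0² + 29)/(2·34) ≡ 29/27. 27⁻¹ ≡ 38 (mod 41), so λ ≡ 29·38 ≡ 36.
  x = λ² - 0 - 0 = 1296 - 0 ≡ 25; y = λ·(0 - 25) - 34 ≡ 9. → (25, 9)
double: tangent at (25, 9): λ = (3·25² + 29)/(2·9) ≡ 18/18. 18⁻¹ ≡ 16 (mod 41) since 18·16 = 288 ≡ 1, so λ ≡ 18·16 ≡ 1.
  x = λ² - 25 - 25 = 1 - 50 ≡ 33; y = λ·(25 - 33) - 9 ≡ 24. → (33, 24)

(33, 24)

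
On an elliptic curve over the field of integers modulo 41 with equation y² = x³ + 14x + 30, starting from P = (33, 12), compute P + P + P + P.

Double-and-add on 4 = (100)₂. Start with P = (33, 12) for the leading 1-bit.
double: tangent at (33, 12): λ = (3·33² + 14)/(2·12) ≡ 1/24. 24⁻¹ ≡ 12 (mod 41) since 24·12 = 288 ≡ 1, so λ ≡ 1·12 ≡ 12.
  x = λ² - 33 - 33 = 144 - 66 ≡ 37; y = λ·(33 - 37) - 12 ≡ 22. → (37, 22)
double: tangent at (37, 22): λ = (3·37² + 14)/(2·22) ≡ 21/3. 3⁻¹ ≡ 14 (mod 41) since 3·14 = 42 ≡ 1, so λ ≡ 21·14 ≡ 7.
  x = λ² - 37 - 37 = 49 - 74 ≡ 16; y = λ·(37 - 16) - 22 ≡ 2. → (16, 2)

(16, 2)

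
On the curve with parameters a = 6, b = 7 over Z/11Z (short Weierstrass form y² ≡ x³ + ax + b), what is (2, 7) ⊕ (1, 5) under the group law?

(2, 7) + (1, 5). λ = (5 - 7)/(1 - 2) ≡ 9/10 mod 11. 10⁻¹ ≡ 10 (mod 11), so λ ≡ 2.
  x = λ² - 2 - 1 = 4 - 3 ≡ 1; y = λ·(2 - 1) - 7 ≡ 6. → (1, 6)

(1, 6)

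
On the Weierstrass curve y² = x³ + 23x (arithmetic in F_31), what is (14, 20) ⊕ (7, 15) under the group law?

(20, 20)

(14, 20) + (7, 15). λ = (15 - 20)/(7 - 14) ≡ 26/24 mod 31. 24⁻¹ ≡ 22 (mod 31) since 24·22 = 528 ≡ 1, so λ ≡ 14.
  x = λ² - 14 - 7 = 196 - 21 ≡ 20; y = λ·(14 - 20) - 20 ≡ 20. → (20, 20)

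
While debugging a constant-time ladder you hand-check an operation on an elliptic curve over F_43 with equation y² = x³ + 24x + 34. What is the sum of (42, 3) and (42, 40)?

The two points share x = 42 and their y-coordinates satisfy 3 + 40 ≡ 0 (mod 43), so they are inverses. Their sum is ∞.

O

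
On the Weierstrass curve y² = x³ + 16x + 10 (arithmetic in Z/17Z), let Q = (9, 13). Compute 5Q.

(6, 13)

Double-and-add on 5 = (101)₂. Start with Q = (9, 13) for the leading 1-bit.
double: tangent at (9, 13): λ = (3·9² + 16)/(2·13) ≡ 4/9. 9⁻¹ ≡ 2 (mod 17), so λ ≡ 4·2 ≡ 8.
  x = λ² - 9 - 9 = 64 - 18 ≡ 12; y = λ·(9 - 12) - 13 ≡ 14. → (12, 14)
double: tangent at (12, 14): λ = (3·12² + 16)/(2·14) ≡ 6/11. 11⁻¹ ≡ 14 (mod 17), so λ ≡ 6·14 ≡ 16.
  x = λ² - 12 - 12 = 256 - 24 ≡ 11; y = λ·(12 - 11) - 14 ≡ 2. → (11, 2)
add Q: (11, 2) + (9, 13). λ = (13 - 2)/(9 - 11) ≡ 11/15 mod 17. 15⁻¹ ≡ 8 (mod 17), so λ ≡ 3.
  x = λ² - 11 - 9 = 9 - 20 ≡ 6; y = λ·(11 - 6) - 2 ≡ 13. → (6, 13)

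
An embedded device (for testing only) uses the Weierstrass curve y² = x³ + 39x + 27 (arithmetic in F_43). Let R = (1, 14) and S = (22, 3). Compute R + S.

(31, 14)

(1, 14) + (22, 3). λ = (3 - 14)/(22 - 1) ≡ 32/21 mod 43. 21⁻¹ ≡ 41 (mod 43) since 21·41 = 861 ≡ 1, so λ ≡ 22.
  x = λ² - 1 - 22 = 484 - 23 ≡ 31; y = λ·(1 - 31) - 14 ≡ 14. → (31, 14)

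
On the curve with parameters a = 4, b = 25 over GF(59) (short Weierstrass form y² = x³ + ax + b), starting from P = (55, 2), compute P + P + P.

Repeated addition: build up to 3P.
2P: tangent at (55, 2): λ = (3·55² + 4)/(2·2) ≡ 52/4. 4⁻¹ ≡ 15 (mod 59), so λ ≡ 52·15 ≡ 13.
  x = λ² - 55 - 55 = 169 - 110 ≡ 0; y = λ·(55 - 0) - 2 ≡ 5. → (0, 5)
3P: (0, 5) + (55, 2). λ = (2 - 5)/(55 - 0) ≡ 56/55 mod 59. 55⁻¹ ≡ 44 (mod 59) since 55·44 = 2420 ≡ 1, so λ ≡ 45.
  x = λ² - 0 - 55 = 2025 - 55 ≡ 23; y = λ·(0 - 23) - 5 ≡ 22. → (23, 22)

(23, 22)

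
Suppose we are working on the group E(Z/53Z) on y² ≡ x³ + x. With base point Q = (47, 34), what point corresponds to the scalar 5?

Double-and-add on 5 = (101)₂. Start with Q = (47, 34) for the leading 1-bit.
double: tangent at (47, 34): λ = (3·47² + 1)/(2·34) ≡ 3/15. 15⁻¹ ≡ 46 (mod 53), so λ ≡ 3·46 ≡ 32.
  x = λ² - 47 - 47 = 1024 - 94 ≡ 29; y = λ·(47 - 29) - 34 ≡ 12. → (29, 12)
double: tangent at (29, 12): λ = (3·29² + 1)/(2·12) ≡ 33/24. 24⁻¹ ≡ 42 (mod 53), so λ ≡ 33·42 ≡ 8.
  x = λ² - 29 - 29 = 64 - 58 ≡ 6; y = λ·(29 - 6) - 12 ≡ 13. → (6, 13)
add Q: (6, 13) + (47, 34). λ = (34 - 13)/(47 - 6) ≡ 21/41 mod 53. 41⁻¹ ≡ 22 (mod 53), so λ ≡ 38.
  x = λ² - 6 - 47 = 1444 - 53 ≡ 13; y = λ·(6 - 13) - 13 ≡ 39. → (13, 39)

(13, 39)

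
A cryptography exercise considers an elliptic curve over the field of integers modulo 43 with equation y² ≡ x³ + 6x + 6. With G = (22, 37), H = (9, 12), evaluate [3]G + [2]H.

First 3G:
Repeated addition: build up to 3G.
2G: tangent at (22, 37): λ = (3·22² + 6)/(2·37) ≡ 39/31. 31⁻¹ ≡ 25 (mod 43) since 31·25 = 775 ≡ 1, so λ ≡ 39·25 ≡ 29.
  x = λ² - 22 - 22 = 841 - 44 ≡ 23; y = λ·(22 - 23) - 37 ≡ 20. → (23, 20)
3G: (23, 20) + (22, 37). λ = (37 - 20)/(22 - 23) ≡ 17/42 mod 43. 42⁻¹ ≡ 42 (mod 43) since 42·42 = 1764 ≡ 1, so λ ≡ 26.
  x = λ² - 23 - 22 = 676 - 45 ≡ 29; y = λ·(23 - 29) - 20 ≡ 39. → (29, 39)
3G = (29, 39).
Next 2H:
Repeated addition: build up to 2H.
2H: tangent at (9, 12): λ = (3·9² + 6)/(2·12) ≡ 34/24. 24⁻¹ ≡ 9 (mod 43), so λ ≡ 34·9 ≡ 5.
  x = λ² - 9 - 9 = 25 - 18 ≡ 7; y = λ·(9 - 7) - 12 ≡ 41. → (7, 41)
2H = (7, 41).
Finally 3G + 2H:
(29, 39) + (7, 41). λ = (41 - 39)/(7 - 29) ≡ 2/21 mod 43. 21⁻¹ ≡ 41 (mod 43) since 21·41 = 861 ≡ 1, so λ ≡ 39.
  x = λ² - 29 - 7 = 1521 - 36 ≡ 23; y = λ·(29 - 23) - 39 ≡ 23. → (23, 23)

(23, 23)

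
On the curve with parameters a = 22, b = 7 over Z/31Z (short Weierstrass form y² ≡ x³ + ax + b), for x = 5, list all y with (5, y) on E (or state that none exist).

x³ + 22x + 7 = 242 ≡ 25 (mod 31).
Square roots of 25 mod 31: 5 and 26 (since 5² = 25 ≡ 25).

5, 26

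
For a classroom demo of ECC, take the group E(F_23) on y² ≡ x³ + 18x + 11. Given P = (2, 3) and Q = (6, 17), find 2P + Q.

First 2P:
Repeated addition: build up to 2P.
2P: tangent at (2, 3): λ = (3·2² + 18)/(2·3) ≡ 7/6. 6⁻¹ ≡ 4 (mod 23) since 6·4 = 24 ≡ 1, so λ ≡ 7·4 ≡ 5.
  x = λ² - 2 - 2 = 25 - 4 ≡ 21; y = λ·(2 - 21) - 3 ≡ 17. → (21, 17)
2P = (21, 17).
Finally 2P + Q:
(21, 17) + (6, 17). λ = (17 - 17)/(6 - 21) ≡ 0/8 mod 23. 8⁻¹ ≡ 3 (mod 23) since 8·3 = 24 ≡ 1, so λ ≡ 0.
  x = λ² - 21 - 6 = 0 - 27 ≡ 19; y = λ·(21 - 19) - 17 ≡ 6. → (19, 6)

(19, 6)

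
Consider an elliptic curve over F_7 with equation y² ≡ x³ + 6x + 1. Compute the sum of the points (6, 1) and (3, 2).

(6, 1) + (3, 2). λ = (2 - 1)/(3 - 6) ≡ 1/4 mod 7. 4⁻¹ ≡ 2 (mod 7) since 4·2 = 8 ≡ 1, so λ ≡ 2.
  x = λ² - 6 - 3 = 4 - 9 ≡ 2; y = λ·(6 - 2) - 1 ≡ 0. → (2, 0)

(2, 0)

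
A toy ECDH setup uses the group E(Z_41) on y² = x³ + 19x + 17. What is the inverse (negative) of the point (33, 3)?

(33, 38)

-(33, 3) = (33, -3 mod 41) = (33, 38).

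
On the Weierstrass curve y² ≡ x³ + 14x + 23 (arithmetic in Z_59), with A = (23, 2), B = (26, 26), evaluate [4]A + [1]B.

(57, 39)

First 4A:
Double-and-add on 4 = (100)₂. Start with A = (23, 2) for the leading 1-bit.
double: tangent at (23, 2): λ = (3·23² + 14)/(2·2) ≡ 8/4. 4⁻¹ ≡ 15 (mod 59) since 4·15 = 60 ≡ 1, so λ ≡ 8·15 ≡ 2.
  x = λ² - 23 - 23 = 4 - 46 ≡ 17; y = λ·(23 - 17) - 2 ≡ 10. → (17, 10)
double: tangent at (17, 10): λ = (3·17² + 14)/(2·10) ≡ 55/20. 20⁻¹ ≡ 3 (mod 59) since 20·3 = 60 ≡ 1, so λ ≡ 55·3 ≡ 47.
  x = λ² - 17 - 17 = 2209 - 34 ≡ 51; y = λ·(17 - 51) - 10 ≡ 44. → (51, 44)
4A = (51, 44).
Finally 4A + B:
(51, 44) + (26, 26). λ = (26 - 44)/(26 - 51) ≡ 41/34 mod 59. 34⁻¹ ≡ 33 (mod 59) since 34·33 = 1122 ≡ 1, so λ ≡ 55.
  x = λ² - 51 - 26 = 3025 - 77 ≡ 57; y = λ·(51 - 57) - 44 ≡ 39. → (57, 39)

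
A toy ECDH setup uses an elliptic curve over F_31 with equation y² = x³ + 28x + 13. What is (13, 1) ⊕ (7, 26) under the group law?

(12, 0)

(13, 1) + (7, 26). λ = (26 - 1)/(7 - 13) ≡ 25/25 mod 31. 25⁻¹ ≡ 5 (mod 31) since 25·5 = 125 ≡ 1, so λ ≡ 1.
  x = λ² - 13 - 7 = 1 - 20 ≡ 12; y = λ·(13 - 12) - 1 ≡ 0. → (12, 0)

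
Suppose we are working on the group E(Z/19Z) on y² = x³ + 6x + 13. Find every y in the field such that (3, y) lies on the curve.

x³ + 6x + 13 = 58 ≡ 1 (mod 19).
Square roots of 1 mod 19: 1 and 18 (since 1² = 1 ≡ 1).

1, 18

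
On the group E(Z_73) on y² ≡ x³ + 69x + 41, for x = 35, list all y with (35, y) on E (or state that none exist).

x³ + 69x + 41 = 45331 ≡ 71 (mod 73).
Square roots of 71 mod 73: 12 and 61 (since 12² = 144 ≡ 71).

12, 61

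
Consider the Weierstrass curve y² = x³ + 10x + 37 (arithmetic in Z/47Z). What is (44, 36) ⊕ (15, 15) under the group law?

(22, 1)

(44, 36) + (15, 15). λ = (15 - 36)/(15 - 44) ≡ 26/18 mod 47. 18⁻¹ ≡ 34 (mod 47) since 18·34 = 612 ≡ 1, so λ ≡ 38.
  x = λ² - 44 - 15 = 1444 - 59 ≡ 22; y = λ·(44 - 22) - 36 ≡ 1. → (22, 1)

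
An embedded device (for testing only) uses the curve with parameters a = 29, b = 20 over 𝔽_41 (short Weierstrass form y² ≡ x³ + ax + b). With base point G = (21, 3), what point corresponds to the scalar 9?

(20, 20)

Repeated addition: build up to 9G.
2G: tangent at (21, 3): λ = (3·21² + 29)/(2·3) ≡ 40/6. 6⁻¹ ≡ 7 (mod 41) since 6·7 = 42 ≡ 1, so λ ≡ 40·7 ≡ 34.
  x = λ² - 21 - 21 = 1156 - 42 ≡ 7; y = λ·(21 - 7) - 3 ≡ 22. → (7, 22)
3G: (7, 22) + (21, 3). λ = (3 - 22)/(21 - 7) ≡ 22/14 mod 41. 14⁻¹ ≡ 3 (mod 41), so λ ≡ 25.
  x = λ² - 7 - 21 = 625 - 28 ≡ 23; y = λ·(7 - 23) - 22 ≡ 29. → (23, 29)
4G: (23, 29) + (21, 3). λ = (3 - 29)/(21 - 23) ≡ 15/39 mod 41. 39⁻¹ ≡ 20 (mod 41), so λ ≡ 13.
  x = λ² - 23 - 21 = 169 - 44 ≡ 2; y = λ·(23 - 2) - 29 ≡ 39. → (2, 39)
5G: (2, 39) + (21, 3). λ = (3 - 39)/(21 - 2) ≡ 5/19 mod 41. 19⁻¹ ≡ 13 (mod 41) since 19·13 = 247 ≡ 1, so λ ≡ 24.
  x = λ² - 2 - 21 = 576 - 23 ≡ 20; y = λ·(2 - 20) - 39 ≡ 21. → (20, 21)
6G: (20, 21) + (21, 3). λ = (3 - 21)/(21 - 20) ≡ 23/1 mod 41. 1⁻¹ ≡ 1 (mod 41), so λ ≡ 23.
  x = λ² - 20 - 21 = 529 - 41 ≡ 37; y = λ·(20 - 37) - 21 ≡ 39. → (37, 39)
7G: (37, 39) + (21, 3). λ = (3 - 39)/(21 - 37) ≡ 5/25 mod 41. 25⁻¹ ≡ 23 (mod 41), so λ ≡ 33.
  x = λ² - 37 - 21 = 1089 - 58 ≡ 6; y = λ·(37 - 6) - 39 ≡ 0. → (6, 0)
8G: (6, 0) + (21, 3). λ = (3 - 0)/(21 - 6) ≡ 3/15 mod 41. 15⁻¹ ≡ 11 (mod 41) since 15·11 = 165 ≡ 1, so λ ≡ 33.
  x = λ² - 6 - 21 = 1089 - 27 ≡ 37; y = λ·(6 - 37) - 0 ≡ 2. → (37, 2)
9G: (37, 2) + (21, 3). λ = (3 - 2)/(21 - 37) ≡ 1/25 mod 41. 25⁻¹ ≡ 23 (mod 41) since 25·23 = 575 ≡ 1, so λ ≡ 23.
  x = λ² - 37 - 21 = 529 - 58 ≡ 20; y = λ·(37 - 20) - 2 ≡ 20. → (20, 20)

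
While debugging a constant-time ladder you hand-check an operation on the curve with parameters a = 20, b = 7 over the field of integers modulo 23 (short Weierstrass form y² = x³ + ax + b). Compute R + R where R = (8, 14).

tangent at (8, 14): λ = (3·8² + 20)/(2·14) ≡ 5/5. 5⁻¹ ≡ 14 (mod 23), so λ ≡ 5·14 ≡ 1.
  x = λ² - 8 - 8 = 1 - 16 ≡ 8; y = λ·(8 - 8) - 14 ≡ 9. → (8, 9)

(8, 9)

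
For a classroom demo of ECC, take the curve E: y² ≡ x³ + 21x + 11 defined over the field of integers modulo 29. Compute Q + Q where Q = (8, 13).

tangent at (8, 13): λ = (3·8² + 21)/(2·13) ≡ 10/26. 26⁻¹ ≡ 19 (mod 29) since 26·19 = 494 ≡ 1, so λ ≡ 10·19 ≡ 16.
  x = λ² - 8 - 8 = 256 - 16 ≡ 8; y = λ·(8 - 8) - 13 ≡ 16. → (8, 16)

(8, 16)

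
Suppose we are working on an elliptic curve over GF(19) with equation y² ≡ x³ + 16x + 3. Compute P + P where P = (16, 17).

tangent at (16, 17): λ = (3·16² + 16)/(2·17) ≡ 5/15. 15⁻¹ ≡ 14 (mod 19), so λ ≡ 5·14 ≡ 13.
  x = λ² - 16 - 16 = 169 - 32 ≡ 4; y = λ·(16 - 4) - 17 ≡ 6. → (4, 6)

(4, 6)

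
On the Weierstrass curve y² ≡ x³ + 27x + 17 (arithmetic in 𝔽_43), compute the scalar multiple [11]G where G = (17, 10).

Repeated addition: build up to 11G.
2G: tangent at (17, 10): λ = (3·17² + 27)/(2·10) ≡ 34/20. 20⁻¹ ≡ 28 (mod 43) since 20·28 = 560 ≡ 1, so λ ≡ 34·28 ≡ 6.
  x = λ² - 17 - 17 = 36 - 34 ≡ 2; y = λ·(17 - 2) - 10 ≡ 37. → (2, 37)
3G: (2, 37) + (17, 10). λ = (10 - 37)/(17 - 2) ≡ 16/15 mod 43. 15⁻¹ ≡ 23 (mod 43) since 15·23 = 345 ≡ 1, so λ ≡ 24.
  x = λ² - 2 - 17 = 576 - 19 ≡ 41; y = λ·(2 - 41) - 37 ≡ 16. → (41, 16)
4G: (41, 16) + (17, 10). λ = (10 - 16)/(17 - 41) ≡ 37/19 mod 43. 19⁻¹ ≡ 34 (mod 43), so λ ≡ 11.
  x = λ² - 41 - 17 = 121 - 58 ≡ 20; y = λ·(41 - 20) - 16 ≡ 0. → (20, 0)
5G: (20, 0) + (17, 10). λ = (10 - 0)/(17 - 20) ≡ 10/40 mod 43. 40⁻¹ ≡ 14 (mod 43), so λ ≡ 11.
  x = λ² - 20 - 17 = 121 - 37 ≡ 41; y = λ·(20 - 41) - 0 ≡ 27. → (41, 27)
6G: (41, 27) + (17, 10). λ = (10 - 27)/(17 - 41) ≡ 26/19 mod 43. 19⁻¹ ≡ 34 (mod 43), so λ ≡ 24.
  x = λ² - 41 - 17 = 576 - 58 ≡ 2; y = λ·(41 - 2) - 27 ≡ 6. → (2, 6)
7G: (2, 6) + (17, 10). λ = (10 - 6)/(17 - 2) ≡ 4/15 mod 43. 15⁻¹ ≡ 23 (mod 43), so λ ≡ 6.
  x = λ² - 2 - 17 = 36 - 19 ≡ 17; y = λ·(2 - 17) - 6 ≡ 33. → (17, 33)
8G: (17, 33) + (17, 10): same x and y₁ ≡ -y₂, so the sum is O.
9G: O + (17, 10) = (17, 10) (identity).
10G: tangent at (17, 10): λ = (3·17² + 27)/(2·10) ≡ 34/20. 20⁻¹ ≡ 28 (mod 43), so λ ≡ 34·28 ≡ 6.
  x = λ² - 17 - 17 = 36 - 34 ≡ 2; y = λ·(17 - 2) - 10 ≡ 37. → (2, 37)
11G: (2, 37) + (17, 10). λ = (10 - 37)/(17 - 2) ≡ 16/15 mod 43. 15⁻¹ ≡ 23 (mod 43) since 15·23 = 345 ≡ 1, so λ ≡ 24.
  x = λ² - 2 - 17 = 576 - 19 ≡ 41; y = λ·(2 - 41) - 37 ≡ 16. → (41, 16)

(41, 16)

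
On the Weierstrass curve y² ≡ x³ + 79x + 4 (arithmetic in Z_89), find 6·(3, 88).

(85, 46)

Write Q = (3, 88).
Double-and-add on 6 = (110)₂. Start with Q = (3, 88) for the leading 1-bit.
double: tangent at (3, 88): λ = (3·3² + 79)/(2·88) ≡ 17/87. 87⁻¹ ≡ 44 (mod 89), so λ ≡ 17·44 ≡ 36.
  x = λ² - 3 - 3 = 1296 - 6 ≡ 44; y = λ·(3 - 44) - 88 ≡ 38. → (44, 38)
add Q: (44, 38) + (3, 88). λ = (88 - 38)/(3 - 44) ≡ 50/48 mod 89. 48⁻¹ ≡ 13 (mod 89) since 48·13 = 624 ≡ 1, so λ ≡ 27.
  x = λ² - 44 - 3 = 729 - 47 ≡ 59; y = λ·(44 - 59) - 38 ≡ 2. → (59, 2)
double: tangent at (59, 2): λ = (3·59² + 79)/(2·2) ≡ 20/4. 4⁻¹ ≡ 67 (mod 89), so λ ≡ 20·67 ≡ 5.
  x = λ² - 59 - 59 = 25 - 118 ≡ 85; y = λ·(59 - 85) - 2 ≡ 46. → (85, 46)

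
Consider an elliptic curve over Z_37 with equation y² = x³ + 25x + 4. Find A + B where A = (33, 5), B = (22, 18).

(10, 25)

(33, 5) + (22, 18). λ = (18 - 5)/(22 - 33) ≡ 13/26 mod 37. 26⁻¹ ≡ 10 (mod 37) since 26·10 = 260 ≡ 1, so λ ≡ 19.
  x = λ² - 33 - 22 = 361 - 55 ≡ 10; y = λ·(33 - 10) - 5 ≡ 25. → (10, 25)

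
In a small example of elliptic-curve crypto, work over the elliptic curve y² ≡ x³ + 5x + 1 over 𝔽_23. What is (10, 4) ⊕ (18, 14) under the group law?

(21, 11)

(10, 4) + (18, 14). λ = (14 - 4)/(18 - 10) ≡ 10/8 mod 23. 8⁻¹ ≡ 3 (mod 23), so λ ≡ 7.
  x = λ² - 10 - 18 = 49 - 28 ≡ 21; y = λ·(10 - 21) - 4 ≡ 11. → (21, 11)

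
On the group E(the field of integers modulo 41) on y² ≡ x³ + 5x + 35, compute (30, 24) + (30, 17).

O

The two points share x = 30 and their y-coordinates satisfy 24 + 17 ≡ 0 (mod 41), so they are inverses. Their sum is the point at infinity.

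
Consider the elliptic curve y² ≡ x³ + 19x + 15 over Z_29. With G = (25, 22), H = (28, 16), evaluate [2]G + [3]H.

First 2G:
Repeated addition: build up to 2G.
2G: tangent at (25, 22): λ = (3·25² + 19)/(2·22) ≡ 9/15. 15⁻¹ ≡ 2 (mod 29), so λ ≡ 9·2 ≡ 18.
  x = λ² - 25 - 25 = 324 - 50 ≡ 13; y = λ·(25 - 13) - 22 ≡ 20. → (13, 20)
2G = (13, 20).
Next 3H:
Repeated addition: build up to 3H.
2H: tangent at (28, 16): λ = (3·28² + 19)/(2·16) ≡ 22/3. 3⁻¹ ≡ 10 (mod 29) since 3·10 = 30 ≡ 1, so λ ≡ 22·10 ≡ 17.
  x = λ² - 28 - 28 = 289 - 56 ≡ 1; y = λ·(28 - 1) - 16 ≡ 8. → (1, 8)
3H: (1, 8) + (28, 16). λ = (16 - 8)/(28 - 1) ≡ 8/27 mod 29. 27⁻¹ ≡ 14 (mod 29) since 27·14 = 378 ≡ 1, so λ ≡ 25.
  x = λ² - 1 - 28 = 625 - 29 ≡ 16; y = λ·(1 - 16) - 8 ≡ 23. → (16, 23)
3H = (16, 23).
Finally 2G + 3H:
(13, 20) + (16, 23). λ = (23 - 20)/(16 - 13) ≡ 3/3 mod 29. 3⁻¹ ≡ 10 (mod 29), so λ ≡ 1.
  x = λ² - 13 - 16 = 1 - 29 ≡ 1; y = λ·(13 - 1) - 20 ≡ 21. → (1, 21)

(1, 21)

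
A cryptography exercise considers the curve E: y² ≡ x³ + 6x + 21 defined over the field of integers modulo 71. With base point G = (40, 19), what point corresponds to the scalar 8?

(38, 5)

Repeated addition: build up to 8G.
2G: tangent at (40, 19): λ = (3·40² + 6)/(2·19) ≡ 49/38. 38⁻¹ ≡ 43 (mod 71), so λ ≡ 49·43 ≡ 48.
  x = λ² - 40 - 40 = 2304 - 80 ≡ 23; y = λ·(40 - 23) - 19 ≡ 16. → (23, 16)
3G: (23, 16) + (40, 19). λ = (19 - 16)/(40 - 23) ≡ 3/17 mod 71. 17⁻¹ ≡ 46 (mod 71) since 17·46 = 782 ≡ 1, so λ ≡ 67.
  x = λ² - 23 - 40 = 4489 - 63 ≡ 24; y = λ·(23 - 24) - 16 ≡ 59. → (24, 59)
4G: (24, 59) + (40, 19). λ = (19 - 59)/(40 - 24) ≡ 31/16 mod 71. 16⁻¹ ≡ 40 (mod 71), so λ ≡ 33.
  x = λ² - 24 - 40 = 1089 - 64 ≡ 31; y = λ·(24 - 31) - 59 ≡ 65. → (31, 65)
5G: (31, 65) + (40, 19). λ = (19 - 65)/(40 - 31) ≡ 25/9 mod 71. 9⁻¹ ≡ 8 (mod 71), so λ ≡ 58.
  x = λ² - 31 - 40 = 3364 - 71 ≡ 27; y = λ·(31 - 27) - 65 ≡ 25. → (27, 25)
6G: (27, 25) + (40, 19). λ = (19 - 25)/(40 - 27) ≡ 65/13 mod 71. 13⁻¹ ≡ 11 (mod 71) since 13·11 = 143 ≡ 1, so λ ≡ 5.
  x = λ² - 27 - 40 = 25 - 67 ≡ 29; y = λ·(27 - 29) - 25 ≡ 36. → (29, 36)
7G: (29, 36) + (40, 19). λ = (19 - 36)/(40 - 29) ≡ 54/11 mod 71. 11⁻¹ ≡ 13 (mod 71), so λ ≡ 63.
  x = λ² - 29 - 40 = 3969 - 69 ≡ 66; y = λ·(29 - 66) - 36 ≡ 47. → (66, 47)
8G: (66, 47) + (40, 19). λ = (19 - 47)/(40 - 66) ≡ 43/45 mod 71. 45⁻¹ ≡ 30 (mod 71), so λ ≡ 12.
  x = λ² - 66 - 40 = 144 - 106 ≡ 38; y = λ·(66 - 38) - 47 ≡ 5. → (38, 5)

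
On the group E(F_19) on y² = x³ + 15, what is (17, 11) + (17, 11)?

tangent at (17, 11): λ = (3·17² + 0)/(2·11) ≡ 12/3. 3⁻¹ ≡ 13 (mod 19), so λ ≡ 12·13 ≡ 4.
  x = λ² - 17 - 17 = 16 - 34 ≡ 1; y = λ·(17 - 1) - 11 ≡ 15. → (1, 15)

(1, 15)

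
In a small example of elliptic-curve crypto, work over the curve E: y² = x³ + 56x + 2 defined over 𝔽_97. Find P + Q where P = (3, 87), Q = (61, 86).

(3, 87) + (61, 86). λ = (86 - 87)/(61 - 3) ≡ 96/58 mod 97. 58⁻¹ ≡ 92 (mod 97), so λ ≡ 5.
  x = λ² - 3 - 61 = 25 - 64 ≡ 58; y = λ·(3 - 58) - 87 ≡ 26. → (58, 26)

(58, 26)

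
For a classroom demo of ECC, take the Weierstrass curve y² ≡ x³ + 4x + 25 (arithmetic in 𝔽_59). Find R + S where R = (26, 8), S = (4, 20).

(26, 8) + (4, 20). λ = (20 - 8)/(4 - 26) ≡ 12/37 mod 59. 37⁻¹ ≡ 8 (mod 59) since 37·8 = 296 ≡ 1, so λ ≡ 37.
  x = λ² - 26 - 4 = 1369 - 30 ≡ 41; y = λ·(26 - 41) - 8 ≡ 27. → (41, 27)

(41, 27)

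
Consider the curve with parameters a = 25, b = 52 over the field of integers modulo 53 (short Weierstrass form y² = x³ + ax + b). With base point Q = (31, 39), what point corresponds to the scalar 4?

(44, 30)

Repeated addition: build up to 4Q.
2Q: tangent at (31, 39): λ = (3·31² + 25)/(2·39) ≡ 46/25. 25⁻¹ ≡ 17 (mod 53) since 25·17 = 425 ≡ 1, so λ ≡ 46·17 ≡ 40.
  x = λ² - 31 - 31 = 1600 - 62 ≡ 1; y = λ·(31 - 1) - 39 ≡ 48. → (1, 48)
3Q: (1, 48) + (31, 39). λ = (39 - 48)/(31 - 1) ≡ 44/30 mod 53. 30⁻¹ ≡ 23 (mod 53) since 30·23 = 690 ≡ 1, so λ ≡ 5.
  x = λ² - 1 - 31 = 25 - 32 ≡ 46; y = λ·(1 - 46) - 48 ≡ 45. → (46, 45)
4Q: (46, 45) + (31, 39). λ = (39 - 45)/(31 - 46) ≡ 47/38 mod 53. 38⁻¹ ≡ 7 (mod 53), so λ ≡ 11.
  x = λ² - 46 - 31 = 121 - 77 ≡ 44; y = λ·(46 - 44) - 45 ≡ 30. → (44, 30)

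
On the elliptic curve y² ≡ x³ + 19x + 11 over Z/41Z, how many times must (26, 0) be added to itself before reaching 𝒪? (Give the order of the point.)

2P: (26, 0) + (26, 0): same x and y₁ ≡ -y₂, so the sum is 𝒪.
2P = 𝒪, so the order is 2.

2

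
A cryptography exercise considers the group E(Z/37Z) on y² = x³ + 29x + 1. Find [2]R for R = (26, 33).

(18, 19)

tangent at (26, 33): λ = (3·26² + 29)/(2·33) ≡ 22/29. 29⁻¹ ≡ 23 (mod 37), so λ ≡ 22·23 ≡ 25.
  x = λ² - 26 - 26 = 625 - 52 ≡ 18; y = λ·(26 - 18) - 33 ≡ 19. → (18, 19)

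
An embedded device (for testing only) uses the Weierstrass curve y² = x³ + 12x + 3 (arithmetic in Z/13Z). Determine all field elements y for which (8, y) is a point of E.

0

x³ + 12x + 3 = 611 ≡ 0 (mod 13).
Only y = 0 satisfies y² ≡ 0.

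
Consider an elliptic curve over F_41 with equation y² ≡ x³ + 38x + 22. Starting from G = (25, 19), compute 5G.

(17, 13)

Repeated addition: build up to 5G.
2G: tangent at (25, 19): λ = (3·25² + 38)/(2·19) ≡ 27/38. 38⁻¹ ≡ 27 (mod 41), so λ ≡ 27·27 ≡ 32.
  x = λ² - 25 - 25 = 1024 - 50 ≡ 31; y = λ·(25 - 31) - 19 ≡ 35. → (31, 35)
3G: (31, 35) + (25, 19). λ = (19 - 35)/(25 - 31) ≡ 25/35 mod 41. 35⁻¹ ≡ 34 (mod 41), so λ ≡ 30.
  x = λ² - 31 - 25 = 900 - 56 ≡ 24; y = λ·(31 - 24) - 35 ≡ 11. → (24, 11)
4G: (24, 11) + (25, 19). λ = (19 - 11)/(25 - 24) ≡ 8/1 mod 41. 1⁻¹ ≡ 1 (mod 41) since 1·1 = 1 ≡ 1, so λ ≡ 8.
  x = λ² - 24 - 25 = 64 - 49 ≡ 15; y = λ·(24 - 15) - 11 ≡ 20. → (15, 20)
5G: (15, 20) + (25, 19). λ = (19 - 20)/(25 - 15) ≡ 40/10 mod 41. 10⁻¹ ≡ 37 (mod 41), so λ ≡ 4.
  x = λ² - 15 - 25 = 16 - 40 ≡ 17; y = λ·(15 - 17) - 20 ≡ 13. → (17, 13)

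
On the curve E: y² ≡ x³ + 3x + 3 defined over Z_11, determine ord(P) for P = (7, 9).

2P: tangent at (7, 9): λ = (3·7² + 3)/(2·9) ≡ 7/7. 7⁻¹ ≡ 8 (mod 11), so λ ≡ 7·8 ≡ 1.
  x = λ² - 7 - 7 = 1 - 14 ≡ 9; y = λ·(7 - 9) - 9 ≡ 0. → (9, 0)
3P: (9, 0) + (7, 9). λ = (9 - 0)/(7 - 9) ≡ 9/9 mod 11. 9⁻¹ ≡ 5 (mod 11), so λ ≡ 1.
  x = λ² - 9 - 7 = 1 - 16 ≡ 7; y = λ·(9 - 7) - 0 ≡ 2. → (7, 2)
4P: (7, 2) + (7, 9): same x and y₁ ≡ -y₂, so the sum is ∞.
4P = ∞, so the order is 4.

4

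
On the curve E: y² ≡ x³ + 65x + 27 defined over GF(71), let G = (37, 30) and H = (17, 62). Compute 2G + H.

First 2G:
Repeated addition: build up to 2G.
2G: tangent at (37, 30): λ = (3·37² + 65)/(2·30) ≡ 54/60. 60⁻¹ ≡ 58 (mod 71), so λ ≡ 54·58 ≡ 8.
  x = λ² - 37 - 37 = 64 - 74 ≡ 61; y = λ·(37 - 61) - 30 ≡ 62. → (61, 62)
2G = (61, 62).
Finally 2G + H:
(61, 62) + (17, 62). λ = (62 - 62)/(17 - 61) ≡ 0/27 mod 71. 27⁻¹ ≡ 50 (mod 71), so λ ≡ 0.
  x = λ² - 61 - 17 = 0 - 78 ≡ 64; y = λ·(61 - 64) - 62 ≡ 9. → (64, 9)

(64, 9)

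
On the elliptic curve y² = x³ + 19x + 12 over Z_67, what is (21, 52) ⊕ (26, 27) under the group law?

(45, 1)

(21, 52) + (26, 27). λ = (27 - 52)/(26 - 21) ≡ 42/5 mod 67. 5⁻¹ ≡ 27 (mod 67), so λ ≡ 62.
  x = λ² - 21 - 26 = 3844 - 47 ≡ 45; y = λ·(21 - 45) - 52 ≡ 1. → (45, 1)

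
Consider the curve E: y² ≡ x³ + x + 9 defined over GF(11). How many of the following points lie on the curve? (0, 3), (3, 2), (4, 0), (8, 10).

(0, 3): 3² ≡ 9, rhs ≡ 9 → on.
(3, 2): 2² ≡ 4, rhs ≡ 6 → off.
(4, 0): 0² ≡ 0, rhs ≡ 0 → on.
(8, 10): 10² ≡ 1, rhs ≡ 1 → on.

3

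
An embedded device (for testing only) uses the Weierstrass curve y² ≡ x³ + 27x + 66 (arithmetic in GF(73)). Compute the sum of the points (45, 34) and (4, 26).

(45, 34) + (4, 26). λ = (26 - 34)/(4 - 45) ≡ 65/32 mod 73. 32⁻¹ ≡ 16 (mod 73), so λ ≡ 18.
  x = λ² - 45 - 4 = 324 - 49 ≡ 56; y = λ·(45 - 56) - 34 ≡ 60. → (56, 60)

(56, 60)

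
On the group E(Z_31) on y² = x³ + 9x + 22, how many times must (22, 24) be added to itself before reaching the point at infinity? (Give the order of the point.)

11

2P: tangent at (22, 24): λ = (3·22² + 9)/(2·24) ≡ 4/17. 17⁻¹ ≡ 11 (mod 31), so λ ≡ 4·11 ≡ 13.
  x = λ² - 22 - 22 = 169 - 44 ≡ 1; y = λ·(22 - 1) - 24 ≡ 1. → (1, 1)
3P: (1, 1) + (22, 24). λ = (24 - 1)/(22 - 1) ≡ 23/21 mod 31. 21⁻¹ ≡ 3 (mod 31) since 21·3 = 63 ≡ 1, so λ ≡ 7.
  x = λ² - 1 - 22 = 49 - 23 ≡ 26; y = λ·(1 - 26) - 1 ≡ 10. → (26, 10)
4P: (26, 10) + (22, 24). λ = (24 - 10)/(22 - 26) ≡ 14/27 mod 31. 27⁻¹ ≡ 23 (mod 31) since 27·23 = 621 ≡ 1, so λ ≡ 12.
  x = λ² - 26 - 22 = 144 - 48 ≡ 3; y = λ·(26 - 3) - 10 ≡ 18. → (3, 18)
5P: (3, 18) + (22, 24). λ = (24 - 18)/(22 - 3) ≡ 6/19 mod 31. 19⁻¹ ≡ 18 (mod 31), so λ ≡ 15.
  x = λ² - 3 - 22 = 225 - 25 ≡ 14; y = λ·(3 - 14) - 18 ≡ 3. → (14, 3)
6P: (14, 3) + (22, 24). λ = (24 - 3)/(22 - 14) ≡ 21/8 mod 31. 8⁻¹ ≡ 4 (mod 31), so λ ≡ 22.
  x = λ² - 14 - 22 = 484 - 36 ≡ 14; y = λ·(14 - 14) - 3 ≡ 28. → (14, 28)
7P: (14, 28) + (22, 24). λ = (24 - 28)/(22 - 14) ≡ 27/8 mod 31. 8⁻¹ ≡ 4 (mod 31) since 8·4 = 32 ≡ 1, so λ ≡ 15.
  x = λ² - 14 - 22 = 225 - 36 ≡ 3; y = λ·(14 - 3) - 28 ≡ 13. → (3, 13)
8P: (3, 13) + (22, 24). λ = (24 - 13)/(22 - 3) ≡ 11/19 mod 31. 19⁻¹ ≡ 18 (mod 31) since 19·18 = 342 ≡ 1, so λ ≡ 12.
  x = λ² - 3 - 22 = 144 - 25 ≡ 26; y = λ·(3 - 26) - 13 ≡ 21. → (26, 21)
9P: (26, 21) + (22, 24). λ = (24 - 21)/(22 - 26) ≡ 3/27 mod 31. 27⁻¹ ≡ 23 (mod 31) since 27·23 = 621 ≡ 1, so λ ≡ 7.
  x = λ² - 26 - 22 = 49 - 48 ≡ 1; y = λ·(26 - 1) - 21 ≡ 30. → (1, 30)
10P: (1, 30) + (22, 24). λ = (24 - 30)/(22 - 1) ≡ 25/21 mod 31. 21⁻¹ ≡ 3 (mod 31) since 21·3 = 63 ≡ 1, so λ ≡ 13.
  x = λ² - 1 - 22 = 169 - 23 ≡ 22; y = λ·(1 - 22) - 30 ≡ 7. → (22, 7)
11P: (22, 7) + (22, 24): same x and y₁ ≡ -y₂, so the sum is the point at infinity.
11P = the point at infinity, so the order is 11.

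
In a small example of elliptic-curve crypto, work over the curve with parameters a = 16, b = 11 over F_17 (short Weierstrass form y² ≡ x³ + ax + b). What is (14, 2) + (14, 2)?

tangent at (14, 2): λ = (3·14² + 16)/(2·2) ≡ 9/4. 4⁻¹ ≡ 13 (mod 17), so λ ≡ 9·13 ≡ 15.
  x = λ² - 14 - 14 = 225 - 28 ≡ 10; y = λ·(14 - 10) - 2 ≡ 7. → (10, 7)

(10, 7)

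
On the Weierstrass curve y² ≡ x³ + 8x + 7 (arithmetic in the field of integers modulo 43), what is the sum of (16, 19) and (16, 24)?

O

The two points share x = 16 and their y-coordinates satisfy 19 + 24 ≡ 0 (mod 43), so they are inverses. Their sum is O.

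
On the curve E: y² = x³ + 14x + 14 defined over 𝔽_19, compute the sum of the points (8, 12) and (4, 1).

(8, 12) + (4, 1). λ = (1 - 12)/(4 - 8) ≡ 8/15 mod 19. 15⁻¹ ≡ 14 (mod 19) since 15·14 = 210 ≡ 1, so λ ≡ 17.
  x = λ² - 8 - 4 = 289 - 12 ≡ 11; y = λ·(8 - 11) - 12 ≡ 13. → (11, 13)

(11, 13)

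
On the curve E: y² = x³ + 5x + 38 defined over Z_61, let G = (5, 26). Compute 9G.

Double-and-add on 9 = (1001)₂. Start with G = (5, 26) for the leading 1-bit.
double: tangent at (5, 26): λ = (3·5² + 5)/(2·26) ≡ 19/52. 52⁻¹ ≡ 27 (mod 61), so λ ≡ 19·27 ≡ 25.
  x = λ² - 5 - 5 = 625 - 10 ≡ 5; y = λ·(5 - 5) - 26 ≡ 35. → (5, 35)
double: tangent at (5, 35): λ = (3·5² + 5)/(2·35) ≡ 19/9. 9⁻¹ ≡ 34 (mod 61), so λ ≡ 19·34 ≡ 36.
  x = λ² - 5 - 5 = 1296 - 10 ≡ 5; y = λ·(5 - 5) - 35 ≡ 26. → (5, 26)
double: tangent at (5, 26): λ = (3·5² + 5)/(2·26) ≡ 19/52. 52⁻¹ ≡ 27 (mod 61), so λ ≡ 19·27 ≡ 25.
  x = λ² - 5 - 5 = 625 - 10 ≡ 5; y = λ·(5 - 5) - 26 ≡ 35. → (5, 35)
add G: (5, 35) + (5, 26): same x and y₁ ≡ -y₂, so the sum is the point at infinity.

O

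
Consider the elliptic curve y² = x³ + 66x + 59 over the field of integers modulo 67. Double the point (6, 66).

(53, 3)

tangent at (6, 66): λ = (3·6² + 66)/(2·66) ≡ 40/65. 65⁻¹ ≡ 33 (mod 67) since 65·33 = 2145 ≡ 1, so λ ≡ 40·33 ≡ 47.
  x = λ² - 6 - 6 = 2209 - 12 ≡ 53; y = λ·(6 - 53) - 66 ≡ 3. → (53, 3)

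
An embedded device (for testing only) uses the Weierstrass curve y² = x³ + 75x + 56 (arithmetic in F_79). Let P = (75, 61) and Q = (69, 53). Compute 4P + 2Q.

First 4P:
Double-and-add on 4 = (100)₂. Start with P = (75, 61) for the leading 1-bit.
double: tangent at (75, 61): λ = (3·75² + 75)/(2·61) ≡ 44/43. 43⁻¹ ≡ 68 (mod 79) since 43·68 = 2924 ≡ 1, so λ ≡ 44·68 ≡ 69.
  x = λ² - 75 - 75 = 4761 - 150 ≡ 29; y = λ·(75 - 29) - 61 ≡ 32. → (29, 32)
double: tangent at (29, 32): λ = (3·29² + 75)/(2·32) ≡ 70/64. 64⁻¹ ≡ 21 (mod 79) since 64·21 = 1344 ≡ 1, so λ ≡ 70·21 ≡ 48.
  x = λ² - 29 - 29 = 2304 - 58 ≡ 34; y = λ·(29 - 34) - 32 ≡ 44. → (34, 44)
4P = (34, 44).
Next 2Q:
Repeated addition: build up to 2Q.
2Q: tangent at (69, 53): λ = (3·69² + 75)/(2·53) ≡ 59/27. 27⁻¹ ≡ 41 (mod 79), so λ ≡ 59·41 ≡ 49.
  x = λ² - 69 - 69 = 2401 - 138 ≡ 51; y = λ·(69 - 51) - 53 ≡ 39. → (51, 39)
2Q = (51, 39).
Finally 4P + 2Q:
(34, 44) + (51, 39). λ = (39 - 44)/(51 - 34) ≡ 74/17 mod 79. 17⁻¹ ≡ 14 (mod 79), so λ ≡ 9.
  x = λ² - 34 - 51 = 81 - 85 ≡ 75; y = λ·(34 - 75) - 44 ≡ 61. → (75, 61)

(75, 61)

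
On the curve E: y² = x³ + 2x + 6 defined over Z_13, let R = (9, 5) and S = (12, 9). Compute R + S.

(9, 5) + (12, 9). λ = (9 - 5)/(12 - 9) ≡ 4/3 mod 13. 3⁻¹ ≡ 9 (mod 13), so λ ≡ 10.
  x = λ² - 9 - 12 = 100 - 21 ≡ 1; y = λ·(9 - 1) - 5 ≡ 10. → (1, 10)

(1, 10)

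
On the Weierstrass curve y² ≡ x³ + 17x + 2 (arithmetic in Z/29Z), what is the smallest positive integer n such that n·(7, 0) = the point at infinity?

2

2P: (7, 0) + (7, 0): same x and y₁ ≡ -y₂, so the sum is the point at infinity.
2P = the point at infinity, so the order is 2.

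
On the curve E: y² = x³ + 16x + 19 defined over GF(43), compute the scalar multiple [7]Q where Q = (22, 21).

Repeated addition: build up to 7Q.
2Q: tangent at (22, 21): λ = (3·22² + 16)/(2·21) ≡ 6/42. 42⁻¹ ≡ 42 (mod 43), so λ ≡ 6·42 ≡ 37.
  x = λ² - 22 - 22 = 1369 - 44 ≡ 35; y = λ·(22 - 35) - 21 ≡ 14. → (35, 14)
3Q: (35, 14) + (22, 21). λ = (21 - 14)/(22 - 35) ≡ 7/30 mod 43. 30⁻¹ ≡ 33 (mod 43) since 30·33 = 990 ≡ 1, so λ ≡ 16.
  x = λ² - 35 - 22 = 256 - 57 ≡ 27; y = λ·(35 - 27) - 14 ≡ 28. → (27, 28)
4Q: (27, 28) + (22, 21). λ = (21 - 28)/(22 - 27) ≡ 36/38 mod 43. 38⁻¹ ≡ 17 (mod 43) since 38·17 = 646 ≡ 1, so λ ≡ 10.
  x = λ² - 27 - 22 = 100 - 49 ≡ 8; y = λ·(27 - 8) - 28 ≡ 33. → (8, 33)
5Q: (8, 33) + (22, 21). λ = (21 - 33)/(22 - 8) ≡ 31/14 mod 43. 14⁻¹ ≡ 40 (mod 43), so λ ≡ 36.
  x = λ² - 8 - 22 = 1296 - 30 ≡ 19; y = λ·(8 - 19) - 33 ≡ 1. → (19, 1)
6Q: (19, 1) + (22, 21). λ = (21 - 1)/(22 - 19) ≡ 20/3 mod 43. 3⁻¹ ≡ 29 (mod 43), so λ ≡ 21.
  x = λ² - 19 - 22 = 441 - 41 ≡ 13; y = λ·(19 - 13) - 1 ≡ 39. → (13, 39)
7Q: (13, 39) + (22, 21). λ = (21 - 39)/(22 - 13) ≡ 25/9 mod 43. 9⁻¹ ≡ 24 (mod 43) since 9·24 = 216 ≡ 1, so λ ≡ 41.
  x = λ² - 13 - 22 = 1681 - 35 ≡ 12; y = λ·(13 - 12) - 39 ≡ 2. → (12, 2)

(12, 2)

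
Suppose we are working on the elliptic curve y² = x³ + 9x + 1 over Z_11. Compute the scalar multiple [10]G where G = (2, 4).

(1, 0)

Double-and-add on 10 = (1010)₂. Start with G = (2, 4) for the leading 1-bit.
double: tangent at (2, 4): λ = (3·2² + 9)/(2·4) ≡ 10/8. 8⁻¹ ≡ 7 (mod 11) since 8·7 = 56 ≡ 1, so λ ≡ 10·7 ≡ 4.
  x = λ² - 2 - 2 = 16 - 4 ≡ 1; y = λ·(2 - 1) - 4 ≡ 0. → (1, 0)
double: (1, 0) + (1, 0): same x and y₁ ≡ -y₂, so the sum is ∞.
add G: ∞ + (2, 4) = (2, 4) (identity).
double: tangent at (2, 4): λ = (3·2² + 9)/(2·4) ≡ 10/8. 8⁻¹ ≡ 7 (mod 11), so λ ≡ 10·7 ≡ 4.
  x = λ² - 2 - 2 = 16 - 4 ≡ 1; y = λ·(2 - 1) - 4 ≡ 0. → (1, 0)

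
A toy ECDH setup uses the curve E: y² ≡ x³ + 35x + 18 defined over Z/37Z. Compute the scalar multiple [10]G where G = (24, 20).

(16, 30)

Repeated addition: build up to 10G.
2G: tangent at (24, 20): λ = (3·24² + 35)/(2·20) ≡ 24/3. 3⁻¹ ≡ 25 (mod 37), so λ ≡ 24·25 ≡ 8.
  x = λ² - 24 - 24 = 64 - 48 ≡ 16; y = λ·(24 - 16) - 20 ≡ 7. → (16, 7)
3G: (16, 7) + (24, 20). λ = (20 - 7)/(24 - 16) ≡ 13/8 mod 37. 8⁻¹ ≡ 14 (mod 37) since 8·14 = 112 ≡ 1, so λ ≡ 34.
  x = λ² - 16 - 24 = 1156 - 40 ≡ 6; y = λ·(16 - 6) - 7 ≡ 0. → (6, 0)
4G: (6, 0) + (24, 20). λ = (20 - 0)/(24 - 6) ≡ 20/18 mod 37. 18⁻¹ ≡ 35 (mod 37) since 18·35 = 630 ≡ 1, so λ ≡ 34.
  x = λ² - 6 - 24 = 1156 - 30 ≡ 16; y = λ·(6 - 16) - 0 ≡ 30. → (16, 30)
5G: (16, 30) + (24, 20). λ = (20 - 30)/(24 - 16) ≡ 27/8 mod 37. 8⁻¹ ≡ 14 (mod 37), so λ ≡ 8.
  x = λ² - 16 - 24 = 64 - 40 ≡ 24; y = λ·(16 - 24) - 30 ≡ 17. → (24, 17)
6G: (24, 17) + (24, 20): same x and y₁ ≡ -y₂, so the sum is ∞.
7G: ∞ + (24, 20) = (24, 20) (identity).
8G: tangent at (24, 20): λ = (3·24² + 35)/(2·20) ≡ 24/3. 3⁻¹ ≡ 25 (mod 37) since 3·25 = 75 ≡ 1, so λ ≡ 24·25 ≡ 8.
  x = λ² - 24 - 24 = 64 - 48 ≡ 16; y = λ·(24 - 16) - 20 ≡ 7. → (16, 7)
9G: (16, 7) + (24, 20). λ = (20 - 7)/(24 - 16) ≡ 13/8 mod 37. 8⁻¹ ≡ 14 (mod 37), so λ ≡ 34.
  x = λ² - 16 - 24 = 1156 - 40 ≡ 6; y = λ·(16 - 6) - 7 ≡ 0. → (6, 0)
10G: (6, 0) + (24, 20). λ = (20 - 0)/(24 - 6) ≡ 20/18 mod 37. 18⁻¹ ≡ 35 (mod 37), so λ ≡ 34.
  x = λ² - 6 - 24 = 1156 - 30 ≡ 16; y = λ·(6 - 16) - 0 ≡ 30. → (16, 30)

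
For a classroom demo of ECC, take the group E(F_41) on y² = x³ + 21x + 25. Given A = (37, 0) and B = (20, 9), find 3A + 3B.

(5, 3)

First 3A:
Repeated addition: build up to 3A.
2A: (37, 0) + (37, 0): same x and y₁ ≡ -y₂, so the sum is the point at infinity.
3A: the point at infinity + (37, 0) = (37, 0) (identity).
3A = (37, 0).
Next 3B:
Repeated addition: build up to 3B.
2B: tangent at (20, 9): λ = (3·20² + 21)/(2·9) ≡ 32/18. 18⁻¹ ≡ 16 (mod 41), so λ ≡ 32·16 ≡ 20.
  x = λ² - 20 - 20 = 400 - 40 ≡ 32; y = λ·(20 - 32) - 9 ≡ 38. → (32, 38)
3B: (32, 38) + (20, 9). λ = (9 - 38)/(20 - 32) ≡ 12/29 mod 41. 29⁻¹ ≡ 17 (mod 41), so λ ≡ 40.
  x = λ² - 32 - 20 = 1600 - 52 ≡ 31; y = λ·(32 - 31) - 38 ≡ 2. → (31, 2)
3B = (31, 2).
Finally 3A + 3B:
(37, 0) + (31, 2). λ = (2 - 0)/(31 - 37) ≡ 2/35 mod 41. 35⁻¹ ≡ 34 (mod 41) since 35·34 = 1190 ≡ 1, so λ ≡ 27.
  x = λ² - 37 - 31 = 729 - 68 ≡ 5; y = λ·(37 - 5) - 0 ≡ 3. → (5, 3)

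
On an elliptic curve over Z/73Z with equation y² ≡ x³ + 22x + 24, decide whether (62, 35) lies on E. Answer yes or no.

yes

y² = 35² ≡ 57; x³ + 22x + 24 = 239716 ≡ 57 (mod 73). 57 = 57.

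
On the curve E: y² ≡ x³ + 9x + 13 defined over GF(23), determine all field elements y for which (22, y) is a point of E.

7, 16

x³ + 9x + 13 = 10859 ≡ 3 (mod 23).
Square roots of 3 mod 23: 7 and 16 (since 7² = 49 ≡ 3).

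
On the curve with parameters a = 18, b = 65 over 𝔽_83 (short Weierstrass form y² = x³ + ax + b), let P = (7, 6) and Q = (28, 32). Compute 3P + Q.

(39, 34)

First 3P:
Repeated addition: build up to 3P.
2P: tangent at (7, 6): λ = (3·7² + 18)/(2·6) ≡ 82/12. 12⁻¹ ≡ 7 (mod 83) since 12·7 = 84 ≡ 1, so λ ≡ 82·7 ≡ 76.
  x = λ² - 7 - 7 = 5776 - 14 ≡ 35; y = λ·(7 - 35) - 6 ≡ 24. → (35, 24)
3P: (35, 24) + (7, 6). λ = (6 - 24)/(7 - 35) ≡ 65/55 mod 83. 55⁻¹ ≡ 80 (mod 83), so λ ≡ 54.
  x = λ² - 35 - 7 = 2916 - 42 ≡ 52; y = λ·(35 - 52) - 24 ≡ 54. → (52, 54)
3P = (52, 54).
Finally 3P + Q:
(52, 54) + (28, 32). λ = (32 - 54)/(28 - 52) ≡ 61/59 mod 83. 59⁻¹ ≡ 38 (mod 83) since 59·38 = 2242 ≡ 1, so λ ≡ 77.
  x = λ² - 52 - 28 = 5929 - 80 ≡ 39; y = λ·(52 - 39) - 54 ≡ 34. → (39, 34)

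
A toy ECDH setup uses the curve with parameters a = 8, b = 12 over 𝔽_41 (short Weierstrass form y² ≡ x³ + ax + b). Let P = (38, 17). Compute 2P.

(31, 30)

tangent at (38, 17): λ = (3·38² + 8)/(2·17) ≡ 35/34. 34⁻¹ ≡ 35 (mod 41) since 34·35 = 1190 ≡ 1, so λ ≡ 35·35 ≡ 36.
  x = λ² - 38 - 38 = 1296 - 76 ≡ 31; y = λ·(38 - 31) - 17 ≡ 30. → (31, 30)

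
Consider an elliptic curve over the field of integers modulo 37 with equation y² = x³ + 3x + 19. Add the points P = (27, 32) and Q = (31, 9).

(19, 33)

(27, 32) + (31, 9). λ = (9 - 32)/(31 - 27) ≡ 14/4 mod 37. 4⁻¹ ≡ 28 (mod 37), so λ ≡ 22.
  x = λ² - 27 - 31 = 484 - 58 ≡ 19; y = λ·(27 - 19) - 32 ≡ 33. → (19, 33)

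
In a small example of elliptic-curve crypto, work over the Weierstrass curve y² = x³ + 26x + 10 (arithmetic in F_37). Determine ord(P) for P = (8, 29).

2P: tangent at (8, 29): λ = (3·8² + 26)/(2·29) ≡ 33/21. 21⁻¹ ≡ 30 (mod 37), so λ ≡ 33·30 ≡ 28.
  x = λ² - 8 - 8 = 784 - 16 ≡ 28; y = λ·(8 - 28) - 29 ≡ 3. → (28, 3)
3P: (28, 3) + (8, 29). λ = (29 - 3)/(8 - 28) ≡ 26/17 mod 37. 17⁻¹ ≡ 24 (mod 37) since 17·24 = 408 ≡ 1, so λ ≡ 32.
  x = λ² - 28 - 8 = 1024 - 36 ≡ 26; y = λ·(28 - 26) - 3 ≡ 24. → (26, 24)
4P: (26, 24) + (8, 29). λ = (29 - 24)/(8 - 26) ≡ 5/19 mod 37. 19⁻¹ ≡ 2 (mod 37) since 19·2 = 38 ≡ 1, so λ ≡ 10.
  x = λ² - 26 - 8 = 100 - 34 ≡ 29; y = λ·(26 - 29) - 24 ≡ 20. → (29, 20)
5P: (29, 20) + (8, 29). λ = (29 - 20)/(8 - 29) ≡ 9/16 mod 37. 16⁻¹ ≡ 7 (mod 37), so λ ≡ 26.
  x = λ² - 29 - 8 = 676 - 37 ≡ 10; y = λ·(29 - 10) - 20 ≡ 30. → (10, 30)
6P: (10, 30) + (8, 29). λ = (29 - 30)/(8 - 10) ≡ 36/35 mod 37. 35⁻¹ ≡ 18 (mod 37), so λ ≡ 19.
  x = λ² - 10 - 8 = 361 - 18 ≡ 10; y = λ·(10 - 10) - 30 ≡ 7. → (10, 7)
7P: (10, 7) + (8, 29). λ = (29 - 7)/(8 - 10) ≡ 22/35 mod 37. 35⁻¹ ≡ 18 (mod 37) since 35·18 = 630 ≡ 1, so λ ≡ 26.
  x = λ² - 10 - 8 = 676 - 18 ≡ 29; y = λ·(10 - 29) - 7 ≡ 17. → (29, 17)
8P: (29, 17) + (8, 29). λ = (29 - 17)/(8 - 29) ≡ 12/16 mod 37. 16⁻¹ ≡ 7 (mod 37), so λ ≡ 10.
  x = λ² - 29 - 8 = 100 - 37 ≡ 26; y = λ·(29 - 26) - 17 ≡ 13. → (26, 13)
9P: (26, 13) + (8, 29). λ = (29 - 13)/(8 - 26) ≡ 16/19 mod 37. 19⁻¹ ≡ 2 (mod 37) since 19·2 = 38 ≡ 1, so λ ≡ 32.
  x = λ² - 26 - 8 = 1024 - 34 ≡ 28; y = λ·(26 - 28) - 13 ≡ 34. → (28, 34)
10P: (28, 34) + (8, 29). λ = (29 - 34)/(8 - 28) ≡ 32/17 mod 37. 17⁻¹ ≡ 24 (mod 37), so λ ≡ 28.
  x = λ² - 28 - 8 = 784 - 36 ≡ 8; y = λ·(28 - 8) - 34 ≡ 8. → (8, 8)
11P: (8, 8) + (8, 29): same x and y₁ ≡ -y₂, so the sum is the point at infinity.
11P = the point at infinity, so the order is 11.

11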